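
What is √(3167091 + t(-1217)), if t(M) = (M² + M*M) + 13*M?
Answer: 6*√169818 ≈ 2472.5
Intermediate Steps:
t(M) = 2*M² + 13*M (t(M) = (M² + M²) + 13*M = 2*M² + 13*M)
√(3167091 + t(-1217)) = √(3167091 - 1217*(13 + 2*(-1217))) = √(3167091 - 1217*(13 - 2434)) = √(3167091 - 1217*(-2421)) = √(3167091 + 2946357) = √6113448 = 6*√169818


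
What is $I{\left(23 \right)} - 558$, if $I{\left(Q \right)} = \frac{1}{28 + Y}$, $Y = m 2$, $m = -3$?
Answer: $- \frac{12275}{22} \approx -557.95$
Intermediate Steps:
$Y = -6$ ($Y = \left(-3\right) 2 = -6$)
$I{\left(Q \right)} = \frac{1}{22}$ ($I{\left(Q \right)} = \frac{1}{28 - 6} = \frac{1}{22}$)
$I{\left(23 \right)} - 558 = \frac{1}{22} - 558 = - \frac{12275}{22}$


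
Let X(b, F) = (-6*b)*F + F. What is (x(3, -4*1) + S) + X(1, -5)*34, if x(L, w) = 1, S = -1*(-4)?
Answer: 855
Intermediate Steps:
S = 4
X(b, F) = F - 6*F*b (X(b, F) = -6*F*b + F = F - 6*F*b)
(x(3, -4*1) + S) + X(1, -5)*34 = (1 + 4) - 5*(1 - 6*1)*34 = 5 - 5*(1 - 6)*34 = 5 - 5*(-5)*34 = 5 + 25*34 = 5 + 850 = 855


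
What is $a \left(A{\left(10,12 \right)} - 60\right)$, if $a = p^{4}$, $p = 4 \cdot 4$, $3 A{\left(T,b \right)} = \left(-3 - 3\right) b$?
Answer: $-5505024$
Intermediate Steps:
$A{\left(T,b \right)} = - 2 b$ ($A{\left(T,b \right)} = \frac{\left(-3 - 3\right) b}{3} = \frac{\left(-6\right) b}{3} = - 2 b$)
$p = 16$
$a = 65536$ ($a = 16^{4} = 65536$)
$a \left(A{\left(10,12 \right)} - 60\right) = 65536 \left(\left(-2\right) 12 - 60\right) = 65536 \left(-24 - 60\right) = 65536 \left(-84\right) = -5505024$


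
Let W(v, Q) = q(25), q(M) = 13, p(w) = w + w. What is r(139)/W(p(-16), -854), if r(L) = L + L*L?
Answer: 19460/13 ≈ 1496.9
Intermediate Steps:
r(L) = L + L**2
p(w) = 2*w
W(v, Q) = 13
r(139)/W(p(-16), -854) = (139*(1 + 139))/13 = (139*140)*(1/13) = 19460*(1/13) = 19460/13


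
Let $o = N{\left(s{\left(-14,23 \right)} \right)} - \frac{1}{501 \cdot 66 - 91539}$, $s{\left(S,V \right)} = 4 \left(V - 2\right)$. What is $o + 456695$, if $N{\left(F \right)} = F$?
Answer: $\frac{26709238468}{58473} \approx 4.5678 \cdot 10^{5}$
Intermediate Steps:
$s{\left(S,V \right)} = -8 + 4 V$ ($s{\left(S,V \right)} = 4 \left(-2 + V\right) = -8 + 4 V$)
$o = \frac{4911733}{58473}$ ($o = \left(-8 + 4 \cdot 23\right) - \frac{1}{501 \cdot 66 - 91539} = \left(-8 + 92\right) - \frac{1}{33066 - 91539} = 84 - \frac{1}{-58473} = 84 - - \frac{1}{58473} = 84 + \frac{1}{58473} = \frac{4911733}{58473} \approx 84.0$)
$o + 456695 = \frac{4911733}{58473} + 456695 = \frac{26709238468}{58473}$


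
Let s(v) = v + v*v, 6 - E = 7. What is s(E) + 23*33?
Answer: 759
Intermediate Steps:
E = -1 (E = 6 - 1*7 = 6 - 7 = -1)
s(v) = v + v²
s(E) + 23*33 = -(1 - 1) + 23*33 = -1*0 + 759 = 0 + 759 = 759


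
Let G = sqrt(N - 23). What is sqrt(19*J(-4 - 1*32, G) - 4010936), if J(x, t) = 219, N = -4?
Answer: 5*I*sqrt(160271) ≈ 2001.7*I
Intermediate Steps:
G = 3*I*sqrt(3) (G = sqrt(-4 - 23) = sqrt(-27) = 3*I*sqrt(3) ≈ 5.1962*I)
sqrt(19*J(-4 - 1*32, G) - 4010936) = sqrt(19*219 - 4010936) = sqrt(4161 - 4010936) = sqrt(-4006775) = 5*I*sqrt(160271)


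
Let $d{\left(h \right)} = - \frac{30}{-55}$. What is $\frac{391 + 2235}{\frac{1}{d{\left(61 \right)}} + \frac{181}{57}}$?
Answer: $\frac{299364}{571} \approx 524.28$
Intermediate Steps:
$d{\left(h \right)} = \frac{6}{11}$ ($d{\left(h \right)} = \left(-30\right) \left(- \frac{1}{55}\right) = \frac{6}{11}$)
$\frac{391 + 2235}{\frac{1}{d{\left(61 \right)}} + \frac{181}{57}} = \frac{391 + 2235}{\frac{1}{\frac{6}{11}} + \frac{181}{57}} = \frac{2626}{\frac{11}{6} + 181 \cdot \frac{1}{57}} = \frac{2626}{\frac{11}{6} + \frac{181}{57}} = \frac{2626}{\frac{571}{114}} = 2626 \cdot \frac{114}{571} = \frac{299364}{571}$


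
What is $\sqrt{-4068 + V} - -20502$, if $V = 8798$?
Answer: $20502 + \sqrt{4730} \approx 20571.0$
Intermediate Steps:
$\sqrt{-4068 + V} - -20502 = \sqrt{-4068 + 8798} - -20502 = \sqrt{4730} + 20502 = 20502 + \sqrt{4730}$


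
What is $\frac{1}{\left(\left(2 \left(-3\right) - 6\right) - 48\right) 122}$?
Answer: $- \frac{1}{7320} \approx -0.00013661$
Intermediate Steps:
$\frac{1}{\left(\left(2 \left(-3\right) - 6\right) - 48\right) 122} = \frac{1}{\left(\left(-6 - 6\right) - 48\right) 122} = \frac{1}{\left(-12 - 48\right) 122} = \frac{1}{\left(-60\right) 122} = \frac{1}{-7320} = - \frac{1}{7320}$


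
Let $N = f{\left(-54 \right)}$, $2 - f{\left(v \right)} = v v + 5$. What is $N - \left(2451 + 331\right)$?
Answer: $-5701$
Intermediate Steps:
$f{\left(v \right)} = -3 - v^{2}$ ($f{\left(v \right)} = 2 - \left(v v + 5\right) = 2 - \left(v^{2} + 5\right) = 2 - \left(5 + v^{2}\right) = -3 - v^{2}$)
$N = -2919$ ($N = -3 - \left(-54\right)^{2} = -3 - 2916 = -2919$)
$N - \left(2451 + 331\right) = -2919 - \left(2451 + 331\right) = -2919 - 2782 = -5701$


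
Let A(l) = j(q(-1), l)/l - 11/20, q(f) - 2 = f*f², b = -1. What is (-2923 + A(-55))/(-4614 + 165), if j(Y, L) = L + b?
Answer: 214319/326260 ≈ 0.65690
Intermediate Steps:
q(f) = 2 + f³ (q(f) = 2 + f*f² = 2 + f³)
j(Y, L) = -1 + L (j(Y, L) = L - 1 = -1 + L)
A(l) = -11/20 + (-1 + l)/l (A(l) = (-1 + l)/l - 11/20 = -11/20 + (-1 + l)/l)
(-2923 + A(-55))/(-4614 + 165) = (-2923 + (9/20 - 1/(-55)))/(-4614 + 165) = (-2923 + (9/20 - 1*(-1/55)))/(-4449) = (-2923 + (9/20 + 1/55))*(-1/4449) = (-2923 + 103/220)*(-1/4449) = -642957/220*(-1/4449) = 214319/326260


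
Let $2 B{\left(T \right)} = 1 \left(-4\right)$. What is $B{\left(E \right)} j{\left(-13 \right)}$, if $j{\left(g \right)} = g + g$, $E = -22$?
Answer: $52$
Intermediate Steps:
$j{\left(g \right)} = 2 g$
$B{\left(T \right)} = -2$ ($B{\left(T \right)} = \frac{1 \left(-4\right)}{2} = \frac{1}{2} \left(-4\right) = -2$)
$B{\left(E \right)} j{\left(-13 \right)} = - 2 \cdot 2 \left(-13\right) = \left(-2\right) \left(-26\right) = 52$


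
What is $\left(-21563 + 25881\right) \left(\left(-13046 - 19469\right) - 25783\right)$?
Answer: $-251730764$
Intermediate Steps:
$\left(-21563 + 25881\right) \left(\left(-13046 - 19469\right) - 25783\right) = 4318 \left(\left(-13046 - 19469\right) - 25783\right) = 4318 \left(-32515 - 25783\right) = 4318 \left(-58298\right) = -251730764$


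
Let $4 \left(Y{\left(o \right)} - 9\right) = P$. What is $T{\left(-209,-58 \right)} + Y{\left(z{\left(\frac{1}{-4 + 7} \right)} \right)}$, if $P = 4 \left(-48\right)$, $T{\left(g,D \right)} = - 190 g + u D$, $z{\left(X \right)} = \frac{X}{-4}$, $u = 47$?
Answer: $36945$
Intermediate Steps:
$z{\left(X \right)} = - \frac{X}{4}$ ($z{\left(X \right)} = X \left(- \frac{1}{4}\right) = - \frac{X}{4}$)
$T{\left(g,D \right)} = - 190 g + 47 D$
$P = -192$
$Y{\left(o \right)} = -39$ ($Y{\left(o \right)} = 9 + \frac{1}{4} \left(-192\right) = 9 - 48 = -39$)
$T{\left(-209,-58 \right)} + Y{\left(z{\left(\frac{1}{-4 + 7} \right)} \right)} = \left(\left(-190\right) \left(-209\right) + 47 \left(-58\right)\right) - 39 = \left(39710 - 2726\right) - 39 = 36984 - 39 = 36945$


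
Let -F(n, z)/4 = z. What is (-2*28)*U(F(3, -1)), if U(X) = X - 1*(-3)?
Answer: -392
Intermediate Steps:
F(n, z) = -4*z
U(X) = 3 + X (U(X) = X + 3 = 3 + X)
(-2*28)*U(F(3, -1)) = (-2*28)*(3 - 4*(-1)) = -56*(3 + 4) = -56*7 = -392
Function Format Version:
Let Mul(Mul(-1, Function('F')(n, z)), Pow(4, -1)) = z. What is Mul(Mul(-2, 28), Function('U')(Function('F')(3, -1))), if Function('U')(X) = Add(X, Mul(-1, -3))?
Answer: -392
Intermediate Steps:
Function('F')(n, z) = Mul(-4, z)
Function('U')(X) = Add(3, X) (Function('U')(X) = Add(X, 3) = Add(3, X))
Mul(Mul(-2, 28), Function('U')(Function('F')(3, -1))) = Mul(Mul(-2, 28), Add(3, Mul(-4, -1))) = Mul(-56, Add(3, 4)) = Mul(-56, 7) = -392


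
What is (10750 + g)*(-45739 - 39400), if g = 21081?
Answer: -2710059509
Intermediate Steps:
(10750 + g)*(-45739 - 39400) = (10750 + 21081)*(-45739 - 39400) = 31831*(-85139) = -2710059509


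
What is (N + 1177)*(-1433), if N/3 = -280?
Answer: -482921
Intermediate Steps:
N = -840 (N = 3*(-280) = -840)
(N + 1177)*(-1433) = (-840 + 1177)*(-1433) = 337*(-1433) = -482921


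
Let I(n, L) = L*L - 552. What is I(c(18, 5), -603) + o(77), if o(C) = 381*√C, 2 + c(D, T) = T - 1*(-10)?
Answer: 363057 + 381*√77 ≈ 3.6640e+5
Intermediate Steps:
c(D, T) = 8 + T (c(D, T) = -2 + (T - 1*(-10)) = -2 + (T + 10) = -2 + (10 + T) = 8 + T)
I(n, L) = -552 + L² (I(n, L) = L² - 552 = -552 + L²)
I(c(18, 5), -603) + o(77) = (-552 + (-603)²) + 381*√77 = (-552 + 363609) + 381*√77 = 363057 + 381*√77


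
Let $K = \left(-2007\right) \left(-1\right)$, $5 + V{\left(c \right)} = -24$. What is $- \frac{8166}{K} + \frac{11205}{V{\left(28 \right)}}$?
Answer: $- \frac{7575083}{19401} \approx -390.45$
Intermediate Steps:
$V{\left(c \right)} = -29$ ($V{\left(c \right)} = -5 - 24 = -29$)
$K = 2007$
$- \frac{8166}{K} + \frac{11205}{V{\left(28 \right)}} = - \frac{8166}{2007} + \frac{11205}{-29} = \left(-8166\right) \frac{1}{2007} + 11205 \left(- \frac{1}{29}\right) = - \frac{2722}{669} - \frac{11205}{29} = - \frac{7575083}{19401}$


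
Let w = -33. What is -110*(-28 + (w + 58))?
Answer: 330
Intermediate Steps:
-110*(-28 + (w + 58)) = -110*(-28 + (-33 + 58)) = -110*(-28 + 25) = -110*(-3) = 330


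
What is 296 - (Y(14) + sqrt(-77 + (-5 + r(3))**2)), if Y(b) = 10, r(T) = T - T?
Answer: 286 - 2*I*sqrt(13) ≈ 286.0 - 7.2111*I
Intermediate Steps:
r(T) = 0
296 - (Y(14) + sqrt(-77 + (-5 + r(3))**2)) = 296 - (10 + sqrt(-77 + (-5 + 0)**2)) = 296 - (10 + sqrt(-77 + (-5)**2)) = 296 - (10 + sqrt(-77 + 25)) = 296 - (10 + sqrt(-52)) = 296 - (10 + 2*I*sqrt(13)) = 296 + (-10 - 2*I*sqrt(13)) = 286 - 2*I*sqrt(13)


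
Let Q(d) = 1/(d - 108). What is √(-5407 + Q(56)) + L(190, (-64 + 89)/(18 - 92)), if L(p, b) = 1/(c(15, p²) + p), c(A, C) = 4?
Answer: 1/194 + I*√3655145/26 ≈ 0.0051546 + 73.532*I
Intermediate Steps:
Q(d) = 1/(-108 + d)
L(p, b) = 1/(4 + p)
√(-5407 + Q(56)) + L(190, (-64 + 89)/(18 - 92)) = √(-5407 + 1/(-108 + 56)) + 1/(4 + 190) = √(-5407 + 1/(-52)) + 1/194 = √(-5407 - 1/52) + 1/194 = √(-281165/52) + 1/194 = I*√3655145/26 + 1/194 = 1/194 + I*√3655145/26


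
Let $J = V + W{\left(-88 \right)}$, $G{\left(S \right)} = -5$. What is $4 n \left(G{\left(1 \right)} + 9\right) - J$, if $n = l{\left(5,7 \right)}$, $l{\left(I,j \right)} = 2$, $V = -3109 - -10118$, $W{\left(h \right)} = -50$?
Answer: $-6927$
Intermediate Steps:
$V = 7009$ ($V = -3109 + 10118 = 7009$)
$n = 2$
$J = 6959$ ($J = 7009 - 50 = 6959$)
$4 n \left(G{\left(1 \right)} + 9\right) - J = 4 \cdot 2 \left(-5 + 9\right) - 6959 = 8 \cdot 4 - 6959 = 32 - 6959 = -6927$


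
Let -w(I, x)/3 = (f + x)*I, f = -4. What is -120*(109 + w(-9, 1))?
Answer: -3360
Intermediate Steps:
w(I, x) = -3*I*(-4 + x) (w(I, x) = -3*(-4 + x)*I = -3*I*(-4 + x))
-120*(109 + w(-9, 1)) = -120*(109 + 3*(-9)*(4 - 1*1)) = -120*(109 + 3*(-9)*(4 - 1)) = -120*(109 + 3*(-9)*3) = -120*(109 - 81) = -120*28 = -3360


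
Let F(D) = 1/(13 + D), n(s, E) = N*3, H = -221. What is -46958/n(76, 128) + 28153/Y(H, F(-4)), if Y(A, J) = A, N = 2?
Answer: -5273318/663 ≈ -7953.7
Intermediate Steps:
n(s, E) = 6 (n(s, E) = 2*3 = 6)
-46958/n(76, 128) + 28153/Y(H, F(-4)) = -46958/6 + 28153/(-221) = -46958*⅙ + 28153*(-1/221) = -23479/3 - 28153/221 = -5273318/663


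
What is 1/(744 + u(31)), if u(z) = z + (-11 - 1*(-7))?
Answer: 1/771 ≈ 0.0012970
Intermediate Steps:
u(z) = -4 + z (u(z) = z + (-11 + 7) = z - 4 = -4 + z)
1/(744 + u(31)) = 1/(744 + (-4 + 31)) = 1/(744 + 27) = 1/771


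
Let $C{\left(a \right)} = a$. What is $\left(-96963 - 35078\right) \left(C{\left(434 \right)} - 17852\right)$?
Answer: $2299890138$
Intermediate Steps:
$\left(-96963 - 35078\right) \left(C{\left(434 \right)} - 17852\right) = \left(-96963 - 35078\right) \left(434 - 17852\right) = \left(-132041\right) \left(-17418\right) = 2299890138$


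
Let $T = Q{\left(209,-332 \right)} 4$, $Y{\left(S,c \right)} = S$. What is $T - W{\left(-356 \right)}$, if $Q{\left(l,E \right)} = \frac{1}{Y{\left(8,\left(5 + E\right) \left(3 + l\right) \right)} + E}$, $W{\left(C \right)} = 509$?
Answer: $- \frac{41230}{81} \approx -509.01$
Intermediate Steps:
$Q{\left(l,E \right)} = \frac{1}{8 + E}$
$T = - \frac{1}{81}$ ($T = \frac{1}{8 - 332} \cdot 4 = \frac{1}{-324} \cdot 4 = \left(- \frac{1}{324}\right) 4 = - \frac{1}{81} \approx -0.012346$)
$T - W{\left(-356 \right)} = - \frac{1}{81} - 509 = - \frac{41230}{81}$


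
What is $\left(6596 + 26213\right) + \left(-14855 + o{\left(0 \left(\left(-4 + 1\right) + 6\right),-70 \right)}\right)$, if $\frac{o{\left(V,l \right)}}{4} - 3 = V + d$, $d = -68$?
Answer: $17694$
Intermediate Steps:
$o{\left(V,l \right)} = -260 + 4 V$ ($o{\left(V,l \right)} = 12 + 4 \left(V - 68\right) = 12 + 4 \left(-68 + V\right) = 12 + \left(-272 + 4 V\right) = -260 + 4 V$)
$\left(6596 + 26213\right) + \left(-14855 + o{\left(0 \left(\left(-4 + 1\right) + 6\right),-70 \right)}\right) = \left(6596 + 26213\right) - \left(15115 - 0 \left(\left(-4 + 1\right) + 6\right)\right) = 32809 - \left(15115 - 0 \left(-3 + 6\right)\right) = 32809 - \left(15115 - 0 \cdot 3\right) = 32809 + \left(-14855 + \left(-260 + 4 \cdot 0\right)\right) = 32809 + \left(-14855 + \left(-260 + 0\right)\right) = 32809 - 15115 = 17694$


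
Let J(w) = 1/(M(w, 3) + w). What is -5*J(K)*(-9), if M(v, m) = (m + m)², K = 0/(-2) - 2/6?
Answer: 135/107 ≈ 1.2617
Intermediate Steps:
K = -⅓ (K = 0*(-½) - 2*⅙ = 0 - ⅓ = -⅓ ≈ -0.33333)
M(v, m) = 4*m² (M(v, m) = (2*m)² = 4*m²)
J(w) = 1/(36 + w) (J(w) = 1/(4*3² + w) = 1/(4*9 + w) = 1/(36 + w))
-5*J(K)*(-9) = -5/(36 - ⅓)*(-9) = -5/107/3*(-9) = -5*3/107*(-9) = -15/107*(-9) = 135/107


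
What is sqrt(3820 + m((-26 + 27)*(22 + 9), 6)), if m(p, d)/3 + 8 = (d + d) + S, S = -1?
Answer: sqrt(3829) ≈ 61.879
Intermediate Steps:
m(p, d) = -27 + 6*d (m(p, d) = -24 + 3*((d + d) - 1) = -24 + 3*(2*d - 1) = -24 + 3*(-1 + 2*d) = -24 + (-3 + 6*d) = -27 + 6*d)
sqrt(3820 + m((-26 + 27)*(22 + 9), 6)) = sqrt(3820 + (-27 + 6*6)) = sqrt(3820 + (-27 + 36)) = sqrt(3820 + 9) = sqrt(3829)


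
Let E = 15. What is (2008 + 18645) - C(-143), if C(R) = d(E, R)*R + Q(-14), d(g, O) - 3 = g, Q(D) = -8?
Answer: 23235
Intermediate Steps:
d(g, O) = 3 + g
C(R) = -8 + 18*R (C(R) = (3 + 15)*R - 8 = 18*R - 8 = -8 + 18*R)
(2008 + 18645) - C(-143) = (2008 + 18645) - (-8 + 18*(-143)) = 20653 - (-8 - 2574) = 20653 - 1*(-2582) = 20653 + 2582 = 23235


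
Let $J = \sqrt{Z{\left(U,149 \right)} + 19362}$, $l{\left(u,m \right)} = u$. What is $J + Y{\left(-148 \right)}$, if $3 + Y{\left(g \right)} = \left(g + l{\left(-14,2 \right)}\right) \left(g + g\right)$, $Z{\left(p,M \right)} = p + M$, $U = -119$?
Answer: $47949 + 8 \sqrt{303} \approx 48088.0$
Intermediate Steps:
$Z{\left(p,M \right)} = M + p$
$J = 8 \sqrt{303}$ ($J = \sqrt{\left(149 - 119\right) + 19362} = \sqrt{30 + 19362} = \sqrt{19392} = 8 \sqrt{303} \approx 139.26$)
$Y{\left(g \right)} = -3 + 2 g \left(-14 + g\right)$ ($Y{\left(g \right)} = -3 + \left(g - 14\right) \left(g + g\right) = -3 + \left(-14 + g\right) 2 g = -3 + 2 g \left(-14 + g\right)$)
$J + Y{\left(-148 \right)} = 8 \sqrt{303} - \left(-4141 - 43808\right) = 8 \sqrt{303} + \left(-3 + 4144 + 2 \cdot 21904\right) = 8 \sqrt{303} + \left(-3 + 4144 + 43808\right) = 8 \sqrt{303} + 47949 = 47949 + 8 \sqrt{303}$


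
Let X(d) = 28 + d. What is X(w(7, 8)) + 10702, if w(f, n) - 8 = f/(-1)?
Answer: 10731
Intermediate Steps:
w(f, n) = 8 - f (w(f, n) = 8 + f/(-1) = 8 + f*(-1) = 8 - f)
X(w(7, 8)) + 10702 = (28 + (8 - 1*7)) + 10702 = (28 + (8 - 7)) + 10702 = (28 + 1) + 10702 = 29 + 10702 = 10731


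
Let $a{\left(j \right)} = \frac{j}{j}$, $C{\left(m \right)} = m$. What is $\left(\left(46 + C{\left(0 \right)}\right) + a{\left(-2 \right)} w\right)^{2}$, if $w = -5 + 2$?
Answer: $1849$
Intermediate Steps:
$w = -3$
$a{\left(j \right)} = 1$
$\left(\left(46 + C{\left(0 \right)}\right) + a{\left(-2 \right)} w\right)^{2} = \left(\left(46 + 0\right) + 1 \left(-3\right)\right)^{2} = \left(46 - 3\right)^{2} = 43^{2} = 1849$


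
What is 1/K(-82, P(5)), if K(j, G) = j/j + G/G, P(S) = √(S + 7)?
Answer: ½ ≈ 0.50000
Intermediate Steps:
P(S) = √(7 + S)
K(j, G) = 2 (K(j, G) = 1 + 1 = 2)
1/K(-82, P(5)) = 1/2 = ½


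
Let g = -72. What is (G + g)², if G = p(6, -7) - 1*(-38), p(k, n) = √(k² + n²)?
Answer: (34 - √85)² ≈ 614.07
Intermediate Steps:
G = 38 + √85 (G = √(6² + (-7)²) - 1*(-38) = √(36 + 49) + 38 = √85 + 38 = 38 + √85 ≈ 47.220)
(G + g)² = ((38 + √85) - 72)² = (-34 + √85)²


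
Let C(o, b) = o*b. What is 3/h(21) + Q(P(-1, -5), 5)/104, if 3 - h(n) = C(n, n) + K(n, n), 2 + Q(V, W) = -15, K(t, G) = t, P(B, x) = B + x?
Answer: -2705/15912 ≈ -0.17000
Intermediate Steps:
C(o, b) = b*o
Q(V, W) = -17 (Q(V, W) = -2 - 15 = -17)
h(n) = 3 - n - n² (h(n) = 3 - (n*n + n) = 3 - (n² + n) = 3 - (n + n²) = 3 + (-n - n²) = 3 - n - n²)
3/h(21) + Q(P(-1, -5), 5)/104 = 3/(3 - 1*21 - 1*21²) - 17/104 = 3/(3 - 21 - 1*441) - 17*1/104 = 3/(3 - 21 - 441) - 17/104 = 3/(-459) - 17/104 = 3*(-1/459) - 17/104 = -1/153 - 17/104 = -2705/15912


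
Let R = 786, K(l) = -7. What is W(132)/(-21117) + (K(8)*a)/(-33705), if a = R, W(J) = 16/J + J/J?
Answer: 60839399/372820635 ≈ 0.16319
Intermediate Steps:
W(J) = 1 + 16/J (W(J) = 16/J + 1 = 1 + 16/J)
a = 786
W(132)/(-21117) + (K(8)*a)/(-33705) = ((16 + 132)/132)/(-21117) - 7*786/(-33705) = ((1/132)*148)*(-1/21117) - 5502*(-1/33705) = (37/33)*(-1/21117) + 262/1605 = -37/696861 + 262/1605 = 60839399/372820635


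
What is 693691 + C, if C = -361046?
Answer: 332645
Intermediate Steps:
693691 + C = 693691 - 361046 = 332645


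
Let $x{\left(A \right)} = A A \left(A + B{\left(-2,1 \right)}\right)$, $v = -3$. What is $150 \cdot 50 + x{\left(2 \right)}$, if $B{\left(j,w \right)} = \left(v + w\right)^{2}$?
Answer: $7524$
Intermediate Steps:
$B{\left(j,w \right)} = \left(-3 + w\right)^{2}$
$x{\left(A \right)} = A^{2} \left(4 + A\right)$ ($x{\left(A \right)} = A A \left(A + \left(-3 + 1\right)^{2}\right) = A^{2} \left(A + \left(-2\right)^{2}\right) = A^{2} \left(A + 4\right) = A^{2} \left(4 + A\right)$)
$150 \cdot 50 + x{\left(2 \right)} = 150 \cdot 50 + 2^{2} \left(4 + 2\right) = 7500 + 4 \cdot 6 = 7500 + 24 = 7524$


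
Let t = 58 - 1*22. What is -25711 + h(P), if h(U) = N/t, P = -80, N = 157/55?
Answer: -50907623/1980 ≈ -25711.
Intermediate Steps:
t = 36 (t = 58 - 22 = 36)
N = 157/55 (N = 157*(1/55) = 157/55 ≈ 2.8545)
h(U) = 157/1980 (h(U) = (157/55)/36 = (157/55)*(1/36) = 157/1980)
-25711 + h(P) = -25711 + 157/1980 = -50907623/1980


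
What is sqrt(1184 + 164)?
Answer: 2*sqrt(337) ≈ 36.715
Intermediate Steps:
sqrt(1184 + 164) = sqrt(1348) = 2*sqrt(337)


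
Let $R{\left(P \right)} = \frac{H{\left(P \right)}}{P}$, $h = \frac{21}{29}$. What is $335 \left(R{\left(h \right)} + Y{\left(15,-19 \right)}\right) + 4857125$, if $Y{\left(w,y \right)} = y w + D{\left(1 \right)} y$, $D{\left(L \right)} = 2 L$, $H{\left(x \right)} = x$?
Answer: $4749255$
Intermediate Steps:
$h = \frac{21}{29}$ ($h = 21 \cdot \frac{1}{29} = \frac{21}{29} \approx 0.72414$)
$Y{\left(w,y \right)} = 2 y + w y$ ($Y{\left(w,y \right)} = y w + 2 \cdot 1 y = w y + 2 y = 2 y + w y$)
$R{\left(P \right)} = 1$ ($R{\left(P \right)} = \frac{P}{P} = 1$)
$335 \left(R{\left(h \right)} + Y{\left(15,-19 \right)}\right) + 4857125 = 335 \left(1 - 19 \left(2 + 15\right)\right) + 4857125 = 335 \left(1 - 323\right) + 4857125 = 335 \left(-322\right) + 4857125 = -107870 + 4857125 = 4749255$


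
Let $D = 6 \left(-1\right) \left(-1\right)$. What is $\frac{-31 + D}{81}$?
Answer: $- \frac{25}{81} \approx -0.30864$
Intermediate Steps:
$D = 6$ ($D = \left(-6\right) \left(-1\right) = 6$)
$\frac{-31 + D}{81} = \frac{-31 + 6}{81} = \left(-25\right) \frac{1}{81} = - \frac{25}{81}$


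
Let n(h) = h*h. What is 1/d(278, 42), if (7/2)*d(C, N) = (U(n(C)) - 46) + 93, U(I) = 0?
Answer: 7/94 ≈ 0.074468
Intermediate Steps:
n(h) = h²
d(C, N) = 94/7 (d(C, N) = 2*((0 - 46) + 93)/7 = 2*(-46 + 93)/7 = (2/7)*47 = 94/7)
1/d(278, 42) = 1/(94/7) = 7/94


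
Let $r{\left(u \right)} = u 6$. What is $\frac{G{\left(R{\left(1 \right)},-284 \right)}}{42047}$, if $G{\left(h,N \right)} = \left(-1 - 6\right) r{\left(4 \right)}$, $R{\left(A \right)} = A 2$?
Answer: $- \frac{168}{42047} \approx -0.0039955$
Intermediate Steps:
$R{\left(A \right)} = 2 A$
$r{\left(u \right)} = 6 u$
$G{\left(h,N \right)} = -168$ ($G{\left(h,N \right)} = \left(-1 - 6\right) 6 \cdot 4 = \left(-7\right) 24 = -168$)
$\frac{G{\left(R{\left(1 \right)},-284 \right)}}{42047} = - \frac{168}{42047}$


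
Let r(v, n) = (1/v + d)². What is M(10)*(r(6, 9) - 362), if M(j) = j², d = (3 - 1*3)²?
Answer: -325775/9 ≈ -36197.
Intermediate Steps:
d = 0 (d = (3 - 3)² = 0² = 0)
r(v, n) = v⁻² (r(v, n) = (1/v + 0)² = (1/v)² = v⁻²)
M(10)*(r(6, 9) - 362) = 10²*(6⁻² - 362) = 100*(1/36 - 362) = 100*(-13031/36) = -325775/9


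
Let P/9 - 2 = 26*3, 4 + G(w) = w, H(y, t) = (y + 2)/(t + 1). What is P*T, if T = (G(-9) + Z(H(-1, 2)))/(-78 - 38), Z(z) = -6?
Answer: 3420/29 ≈ 117.93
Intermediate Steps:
H(y, t) = (2 + y)/(1 + t)
G(w) = -4 + w
P = 720 (P = 18 + 9*(26*3) = 18 + 9*78 = 18 + 702 = 720)
T = 19/116 (T = ((-4 - 9) - 6)/(-78 - 38) = (-13 - 6)/(-116) = -19*(-1/116) = 19/116 ≈ 0.16379)
P*T = 720*(19/116) = 3420/29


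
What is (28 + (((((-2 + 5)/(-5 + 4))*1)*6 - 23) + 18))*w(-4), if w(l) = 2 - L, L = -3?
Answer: 25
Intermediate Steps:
w(l) = 5 (w(l) = 2 - 1*(-3) = 2 + 3 = 5)
(28 + (((((-2 + 5)/(-5 + 4))*1)*6 - 23) + 18))*w(-4) = (28 + (((((-2 + 5)/(-5 + 4))*1)*6 - 23) + 18))*5 = (28 + ((((3/(-1))*1)*6 - 23) + 18))*5 = (28 + ((((3*(-1))*1)*6 - 23) + 18))*5 = (28 + ((-3*1*6 - 23) + 18))*5 = (28 + ((-3*6 - 23) + 18))*5 = (28 + ((-18 - 23) + 18))*5 = (28 + (-41 + 18))*5 = (28 - 23)*5 = 5*5 = 25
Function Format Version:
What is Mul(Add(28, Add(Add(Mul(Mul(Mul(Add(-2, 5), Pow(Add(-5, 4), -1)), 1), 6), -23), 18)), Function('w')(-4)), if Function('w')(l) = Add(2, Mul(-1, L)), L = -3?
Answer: 25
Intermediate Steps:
Function('w')(l) = 5 (Function('w')(l) = Add(2, Mul(-1, -3)) = Add(2, 3) = 5)
Mul(Add(28, Add(Add(Mul(Mul(Mul(Add(-2, 5), Pow(Add(-5, 4), -1)), 1), 6), -23), 18)), Function('w')(-4)) = Mul(Add(28, Add(Add(Mul(Mul(Mul(Add(-2, 5), Pow(Add(-5, 4), -1)), 1), 6), -23), 18)), 5) = Mul(Add(28, Add(Add(Mul(Mul(Mul(3, Pow(-1, -1)), 1), 6), -23), 18)), 5) = Mul(Add(28, Add(Add(Mul(Mul(Mul(3, -1), 1), 6), -23), 18)), 5) = Mul(Add(28, Add(Add(Mul(Mul(-3, 1), 6), -23), 18)), 5) = Mul(Add(28, Add(Add(Mul(-3, 6), -23), 18)), 5) = Mul(Add(28, Add(Add(-18, -23), 18)), 5) = Mul(Add(28, Add(-41, 18)), 5) = Mul(Add(28, -23), 5) = Mul(5, 5) = 25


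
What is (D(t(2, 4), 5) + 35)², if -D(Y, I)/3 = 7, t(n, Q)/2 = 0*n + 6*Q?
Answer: 196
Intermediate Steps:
t(n, Q) = 12*Q (t(n, Q) = 2*(0*n + 6*Q) = 2*(0 + 6*Q) = 2*(6*Q) = 12*Q)
D(Y, I) = -21 (D(Y, I) = -3*7 = -21)
(D(t(2, 4), 5) + 35)² = (-21 + 35)² = 14² = 196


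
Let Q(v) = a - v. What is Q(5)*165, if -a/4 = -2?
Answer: 495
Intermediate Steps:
a = 8 (a = -4*(-2) = 8)
Q(v) = 8 - v
Q(5)*165 = (8 - 1*5)*165 = (8 - 5)*165 = 3*165 = 495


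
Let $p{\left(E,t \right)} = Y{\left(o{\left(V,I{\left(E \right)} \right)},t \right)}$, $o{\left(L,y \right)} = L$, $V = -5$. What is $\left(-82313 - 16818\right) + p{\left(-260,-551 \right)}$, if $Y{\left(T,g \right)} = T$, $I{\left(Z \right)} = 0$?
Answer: $-99136$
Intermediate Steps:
$p{\left(E,t \right)} = -5$
$\left(-82313 - 16818\right) + p{\left(-260,-551 \right)} = \left(-82313 - 16818\right) - 5 = -99131 - 5 = -99136$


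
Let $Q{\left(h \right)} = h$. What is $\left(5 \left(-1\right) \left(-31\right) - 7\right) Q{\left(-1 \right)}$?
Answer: $-148$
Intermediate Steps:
$\left(5 \left(-1\right) \left(-31\right) - 7\right) Q{\left(-1 \right)} = \left(5 \left(-1\right) \left(-31\right) - 7\right) \left(-1\right) = \left(\left(-5\right) \left(-31\right) - 7\right) \left(-1\right) = \left(155 - 7\right) \left(-1\right) = 148 \left(-1\right) = -148$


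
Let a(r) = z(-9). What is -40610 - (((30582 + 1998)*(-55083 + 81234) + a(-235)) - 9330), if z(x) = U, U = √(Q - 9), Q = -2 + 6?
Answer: -852030860 - I*√5 ≈ -8.5203e+8 - 2.2361*I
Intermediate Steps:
Q = 4
U = I*√5 (U = √(4 - 9) = √(-5) = I*√5 ≈ 2.2361*I)
z(x) = I*√5
a(r) = I*√5
-40610 - (((30582 + 1998)*(-55083 + 81234) + a(-235)) - 9330) = -40610 - (((30582 + 1998)*(-55083 + 81234) + I*√5) - 9330) = -40610 - ((32580*26151 + I*√5) - 9330) = -40610 - ((851999580 + I*√5) - 9330) = -40610 - (851990250 + I*√5) = -40610 + (-851990250 - I*√5) = -852030860 - I*√5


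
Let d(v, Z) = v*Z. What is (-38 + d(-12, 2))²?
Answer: 3844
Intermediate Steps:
d(v, Z) = Z*v
(-38 + d(-12, 2))² = (-38 + 2*(-12))² = (-38 - 24)² = (-62)² = 3844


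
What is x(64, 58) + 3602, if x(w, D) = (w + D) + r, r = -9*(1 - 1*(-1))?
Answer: 3706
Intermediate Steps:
r = -18 (r = -9*(1 + 1) = -9*2 = -18)
x(w, D) = -18 + D + w (x(w, D) = (w + D) - 18 = (D + w) - 18 = -18 + D + w)
x(64, 58) + 3602 = (-18 + 58 + 64) + 3602 = 104 + 3602 = 3706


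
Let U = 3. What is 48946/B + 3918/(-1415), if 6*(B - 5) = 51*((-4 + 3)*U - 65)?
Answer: -71503604/810795 ≈ -88.189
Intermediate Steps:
B = -573 (B = 5 + (51*((-4 + 3)*3 - 65))/6 = 5 + (51*(-1*3 - 65))/6 = 5 + (51*(-3 - 65))/6 = 5 + (51*(-68))/6 = 5 + (⅙)*(-3468) = 5 - 578 = -573)
48946/B + 3918/(-1415) = 48946/(-573) + 3918/(-1415) = 48946*(-1/573) + 3918*(-1/1415) = -48946/573 - 3918/1415 = -71503604/810795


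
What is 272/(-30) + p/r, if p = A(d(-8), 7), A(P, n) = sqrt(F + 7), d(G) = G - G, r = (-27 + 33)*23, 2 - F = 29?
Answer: -136/15 + I*sqrt(5)/69 ≈ -9.0667 + 0.032407*I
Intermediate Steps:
F = -27 (F = 2 - 1*29 = 2 - 29 = -27)
r = 138 (r = 6*23 = 138)
d(G) = 0
A(P, n) = 2*I*sqrt(5) (A(P, n) = sqrt(-27 + 7) = sqrt(-20) = 2*I*sqrt(5))
p = 2*I*sqrt(5) ≈ 4.4721*I
272/(-30) + p/r = 272/(-30) + (2*I*sqrt(5))/138 = 272*(-1/30) + (2*I*sqrt(5))*(1/138) = -136/15 + I*sqrt(5)/69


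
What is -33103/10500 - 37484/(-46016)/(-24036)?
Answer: -108969210623/34563768000 ≈ -3.1527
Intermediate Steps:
-33103/10500 - 37484/(-46016)/(-24036) = -33103*1/10500 - 37484*(-1/46016)*(-1/24036) = -4729/1500 + (9371/11504)*(-1/24036) = -4729/1500 - 9371/276510144 = -108969210623/34563768000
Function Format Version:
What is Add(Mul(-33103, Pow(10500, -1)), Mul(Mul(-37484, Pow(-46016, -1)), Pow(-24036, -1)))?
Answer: Rational(-108969210623, 34563768000) ≈ -3.1527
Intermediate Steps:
Add(Mul(-33103, Pow(10500, -1)), Mul(Mul(-37484, Pow(-46016, -1)), Pow(-24036, -1))) = Add(Mul(-33103, Rational(1, 10500)), Mul(Mul(-37484, Rational(-1, 46016)), Rational(-1, 24036))) = Add(Rational(-4729, 1500), Mul(Rational(9371, 11504), Rational(-1, 24036))) = Add(Rational(-4729, 1500), Rational(-9371, 276510144)) = Rational(-108969210623, 34563768000)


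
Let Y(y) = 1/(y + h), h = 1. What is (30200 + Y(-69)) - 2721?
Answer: 1868571/68 ≈ 27479.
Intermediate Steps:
Y(y) = 1/(1 + y) (Y(y) = 1/(y + 1) = 1/(1 + y))
(30200 + Y(-69)) - 2721 = (30200 + 1/(1 - 69)) - 2721 = (30200 + 1/(-68)) - 2721 = (30200 - 1/68) - 2721 = 2053599/68 - 2721 = 1868571/68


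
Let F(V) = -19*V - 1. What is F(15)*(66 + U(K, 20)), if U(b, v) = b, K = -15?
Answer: -14586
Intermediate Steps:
F(V) = -1 - 19*V
F(15)*(66 + U(K, 20)) = (-1 - 19*15)*(66 - 15) = (-1 - 285)*51 = -286*51 = -14586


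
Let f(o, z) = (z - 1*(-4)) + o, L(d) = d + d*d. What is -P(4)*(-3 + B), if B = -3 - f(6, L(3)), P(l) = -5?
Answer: -140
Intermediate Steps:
L(d) = d + d**2
f(o, z) = 4 + o + z (f(o, z) = (z + 4) + o = (4 + z) + o = 4 + o + z)
B = -25 (B = -3 - (4 + 6 + 3*(1 + 3)) = -3 - (4 + 6 + 3*4) = -3 - (4 + 6 + 12) = -3 - 1*22 = -3 - 22 = -25)
-P(4)*(-3 + B) = -(-5)*(-3 - 25) = -(-5)*(-28) = -1*140 = -140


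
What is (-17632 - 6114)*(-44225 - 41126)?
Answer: 2026744846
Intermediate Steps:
(-17632 - 6114)*(-44225 - 41126) = -23746*(-85351) = 2026744846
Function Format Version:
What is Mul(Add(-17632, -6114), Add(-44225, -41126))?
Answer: 2026744846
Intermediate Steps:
Mul(Add(-17632, -6114), Add(-44225, -41126)) = Mul(-23746, -85351) = 2026744846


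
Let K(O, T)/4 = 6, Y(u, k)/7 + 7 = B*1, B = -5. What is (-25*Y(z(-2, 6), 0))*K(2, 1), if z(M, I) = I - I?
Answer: 50400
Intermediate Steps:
z(M, I) = 0
Y(u, k) = -84 (Y(u, k) = -49 + 7*(-5*1) = -49 + 7*(-5) = -49 - 35 = -84)
K(O, T) = 24 (K(O, T) = 4*6 = 24)
(-25*Y(z(-2, 6), 0))*K(2, 1) = -25*(-84)*24 = 2100*24 = 50400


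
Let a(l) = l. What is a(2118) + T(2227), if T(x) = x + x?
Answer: 6572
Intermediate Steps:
T(x) = 2*x
a(2118) + T(2227) = 2118 + 2*2227 = 2118 + 4454 = 6572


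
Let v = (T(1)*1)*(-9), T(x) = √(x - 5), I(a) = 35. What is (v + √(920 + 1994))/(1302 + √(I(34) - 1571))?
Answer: -1953*I/141395 - 24*√6/141395 + 217*√2914/282790 - 8*I*√4371/424185 ≈ 0.041007 - 0.015059*I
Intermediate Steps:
T(x) = √(-5 + x)
v = -18*I (v = (√(-5 + 1)*1)*(-9) = (√(-4)*1)*(-9) = ((2*I)*1)*(-9) = (2*I)*(-9) = -18*I ≈ -18.0*I)
(v + √(920 + 1994))/(1302 + √(I(34) - 1571)) = (-18*I + √(920 + 1994))/(1302 + √(35 - 1571)) = (-18*I + √2914)/(1302 + √(-1536)) = (√2914 - 18*I)/(1302 + 16*I*√6)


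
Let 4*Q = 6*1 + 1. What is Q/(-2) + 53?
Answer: 417/8 ≈ 52.125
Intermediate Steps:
Q = 7/4 (Q = (6*1 + 1)/4 = (6 + 1)/4 = (¼)*7 = 7/4 ≈ 1.7500)
Q/(-2) + 53 = (7/4)/(-2) + 53 = -½*7/4 + 53 = -7/8 + 53 = 417/8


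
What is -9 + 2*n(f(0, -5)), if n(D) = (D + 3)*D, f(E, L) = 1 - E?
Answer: -1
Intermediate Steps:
n(D) = D*(3 + D) (n(D) = (3 + D)*D = D*(3 + D))
-9 + 2*n(f(0, -5)) = -9 + 2*((1 - 1*0)*(3 + (1 - 1*0))) = -9 + 2*((1 + 0)*(3 + (1 + 0))) = -9 + 2*(1*(3 + 1)) = -9 + 2*(1*4) = -9 + 2*4 = -9 + 8 = -1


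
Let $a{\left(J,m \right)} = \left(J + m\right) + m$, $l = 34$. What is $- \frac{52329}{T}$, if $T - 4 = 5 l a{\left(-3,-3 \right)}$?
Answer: $\frac{52329}{1526} \approx 34.292$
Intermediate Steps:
$a{\left(J,m \right)} = J + 2 m$
$T = -1526$ ($T = 4 + 5 \cdot 34 \left(-3 + 2 \left(-3\right)\right) = 4 + 170 \left(-3 - 6\right) = 4 + 170 \left(-9\right) = 4 - 1530 = -1526$)
$- \frac{52329}{T} = - \frac{52329}{-1526} = \left(-52329\right) \left(- \frac{1}{1526}\right) = \frac{52329}{1526}$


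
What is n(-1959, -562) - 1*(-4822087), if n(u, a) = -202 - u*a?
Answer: 3720927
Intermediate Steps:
n(u, a) = -202 - a*u
n(-1959, -562) - 1*(-4822087) = (-202 - 1*(-562)*(-1959)) - 1*(-4822087) = (-202 - 1100958) + 4822087 = -1101160 + 4822087 = 3720927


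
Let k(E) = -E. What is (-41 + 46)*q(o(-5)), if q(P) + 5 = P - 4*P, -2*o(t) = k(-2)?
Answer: -10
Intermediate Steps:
o(t) = -1 (o(t) = -(-1)*(-2)/2 = -1/2*2 = -1)
q(P) = -5 - 3*P (q(P) = -5 + (P - 4*P) = -5 - 3*P)
(-41 + 46)*q(o(-5)) = (-41 + 46)*(-5 - 3*(-1)) = 5*(-5 + 3) = 5*(-2) = -10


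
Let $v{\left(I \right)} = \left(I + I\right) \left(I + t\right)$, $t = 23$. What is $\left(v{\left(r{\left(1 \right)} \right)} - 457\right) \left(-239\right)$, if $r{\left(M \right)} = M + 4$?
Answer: $42303$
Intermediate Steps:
$r{\left(M \right)} = 4 + M$
$v{\left(I \right)} = 2 I \left(23 + I\right)$ ($v{\left(I \right)} = \left(I + I\right) \left(I + 23\right) = 2 I \left(23 + I\right)$)
$\left(v{\left(r{\left(1 \right)} \right)} - 457\right) \left(-239\right) = \left(2 \left(4 + 1\right) \left(23 + \left(4 + 1\right)\right) - 457\right) \left(-239\right) = \left(2 \cdot 5 \left(23 + 5\right) - 457\right) \left(-239\right) = \left(2 \cdot 5 \cdot 28 - 457\right) \left(-239\right) = \left(280 - 457\right) \left(-239\right) = \left(-177\right) \left(-239\right) = 42303$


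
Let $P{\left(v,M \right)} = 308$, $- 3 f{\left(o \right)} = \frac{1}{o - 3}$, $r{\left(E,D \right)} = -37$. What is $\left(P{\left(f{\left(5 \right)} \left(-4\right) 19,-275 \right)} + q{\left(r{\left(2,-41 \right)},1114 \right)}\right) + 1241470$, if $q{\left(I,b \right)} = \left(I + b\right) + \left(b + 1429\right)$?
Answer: $1245398$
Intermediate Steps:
$f{\left(o \right)} = - \frac{1}{3 \left(-3 + o\right)}$ ($f{\left(o \right)} = - \frac{1}{3 \left(o - 3\right)} = - \frac{1}{3 \left(-3 + o\right)}$)
$q{\left(I,b \right)} = 1429 + I + 2 b$ ($q{\left(I,b \right)} = \left(I + b\right) + \left(1429 + b\right) = 1429 + I + 2 b$)
$\left(P{\left(f{\left(5 \right)} \left(-4\right) 19,-275 \right)} + q{\left(r{\left(2,-41 \right)},1114 \right)}\right) + 1241470 = \left(308 + \left(1429 - 37 + 2 \cdot 1114\right)\right) + 1241470 = \left(308 + \left(1429 - 37 + 2228\right)\right) + 1241470 = \left(308 + 3620\right) + 1241470 = 3928 + 1241470 = 1245398$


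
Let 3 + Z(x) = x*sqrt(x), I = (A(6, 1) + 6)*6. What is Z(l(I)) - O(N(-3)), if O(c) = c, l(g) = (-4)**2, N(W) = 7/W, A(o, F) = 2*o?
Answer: 190/3 ≈ 63.333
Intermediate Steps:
I = 108 (I = (2*6 + 6)*6 = (12 + 6)*6 = 18*6 = 108)
l(g) = 16
Z(x) = -3 + x**(3/2) (Z(x) = -3 + x*sqrt(x) = -3 + x**(3/2))
Z(l(I)) - O(N(-3)) = (-3 + 16**(3/2)) - 7/(-3) = (-3 + 64) - 7*(-1)/3 = 61 - 1*(-7/3) = 61 + 7/3 = 190/3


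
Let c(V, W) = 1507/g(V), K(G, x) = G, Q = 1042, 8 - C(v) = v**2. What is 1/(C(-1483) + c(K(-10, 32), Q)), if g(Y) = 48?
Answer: -48/105563981 ≈ -4.5470e-7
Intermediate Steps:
C(v) = 8 - v**2
c(V, W) = 1507/48
1/(C(-1483) + c(K(-10, 32), Q)) = 1/((8 - 1*(-1483)**2) + 1507/48) = 1/((8 - 1*2199289) + 1507/48) = 1/((8 - 2199289) + 1507/48) = 1/(-2199281 + 1507/48) = 1/(-105563981/48) = -48/105563981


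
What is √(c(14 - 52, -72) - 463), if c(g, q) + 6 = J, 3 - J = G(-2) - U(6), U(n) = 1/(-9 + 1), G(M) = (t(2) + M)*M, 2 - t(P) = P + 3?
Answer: I*√7618/4 ≈ 21.82*I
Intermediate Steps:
t(P) = -1 - P (t(P) = 2 - (P + 3) = 2 - (3 + P) = 2 + (-3 - P) = -1 - P)
G(M) = M*(-3 + M) (G(M) = ((-1 - 1*2) + M)*M = ((-1 - 2) + M)*M = (-3 + M)*M = M*(-3 + M))
U(n) = -⅛ (U(n) = 1/(-8) = -⅛)
J = -57/8 (J = 3 - (-2*(-3 - 2) - 1*(-⅛)) = 3 - (-2*(-5) + ⅛) = 3 - (10 + ⅛) = 3 - 1*81/8 = 3 - 81/8 = -57/8 ≈ -7.1250)
c(g, q) = -105/8 (c(g, q) = -6 - 57/8 = -105/8)
√(c(14 - 52, -72) - 463) = √(-105/8 - 463) = √(-3809/8) = I*√7618/4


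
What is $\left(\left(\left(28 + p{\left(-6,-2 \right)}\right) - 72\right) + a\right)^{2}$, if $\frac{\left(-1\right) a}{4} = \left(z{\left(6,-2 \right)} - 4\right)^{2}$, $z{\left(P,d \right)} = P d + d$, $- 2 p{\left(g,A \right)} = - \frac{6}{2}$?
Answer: $\frac{7166329}{4} \approx 1.7916 \cdot 10^{6}$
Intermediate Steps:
$p{\left(g,A \right)} = \frac{3}{2}$ ($p{\left(g,A \right)} = - \frac{\left(-6\right) \frac{1}{2}}{2} = \left(- \frac{1}{2}\right) \left(-3\right) = \frac{3}{2}$)
$z{\left(P,d \right)} = d + P d$
$a = -1296$ ($a = - 4 \left(- 2 \left(1 + 6\right) - 4\right)^{2} = - 4 \left(\left(-2\right) 7 - 4\right)^{2} = - 4 \left(-14 - 4\right)^{2} = - 4 \left(-18\right)^{2} = \left(-4\right) 324 = -1296$)
$\left(\left(\left(28 + p{\left(-6,-2 \right)}\right) - 72\right) + a\right)^{2} = \left(\left(\left(28 + \frac{3}{2}\right) - 72\right) - 1296\right)^{2} = \left(\left(\frac{59}{2} - 72\right) - 1296\right)^{2} = \left(- \frac{85}{2} - 1296\right)^{2} = \left(- \frac{2677}{2}\right)^{2} = \frac{7166329}{4}$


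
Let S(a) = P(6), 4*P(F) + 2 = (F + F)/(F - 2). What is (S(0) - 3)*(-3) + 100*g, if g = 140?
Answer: 56033/4 ≈ 14008.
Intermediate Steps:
P(F) = -½ + F/(2*(-2 + F)) (P(F) = -½ + ((F + F)/(F - 2))/4 = -½ + ((2*F)/(-2 + F))/4 = -½ + (2*F/(-2 + F))/4 = -½ + F/(2*(-2 + F)))
S(a) = ¼ (S(a) = 1/(-2 + 6) = 1/4 = ¼)
(S(0) - 3)*(-3) + 100*g = (¼ - 3)*(-3) + 100*140 = -11/4*(-3) + 14000 = 33/4 + 14000 = 56033/4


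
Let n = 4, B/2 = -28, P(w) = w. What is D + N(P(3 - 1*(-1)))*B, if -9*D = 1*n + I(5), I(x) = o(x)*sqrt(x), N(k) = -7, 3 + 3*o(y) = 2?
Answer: 3524/9 + sqrt(5)/27 ≈ 391.64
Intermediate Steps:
B = -56 (B = 2*(-28) = -56)
o(y) = -1/3 (o(y) = -1 + (1/3)*2 = -1 + 2/3 = -1/3)
I(x) = -sqrt(x)/3
D = -4/9 + sqrt(5)/27 (D = -(1*4 - sqrt(5)/3)/9 = -(4 - sqrt(5)/3)/9 = -4/9 + sqrt(5)/27 ≈ -0.36163)
D + N(P(3 - 1*(-1)))*B = (-4/9 + sqrt(5)/27) - 7*(-56) = (-4/9 + sqrt(5)/27) + 392 = 3524/9 + sqrt(5)/27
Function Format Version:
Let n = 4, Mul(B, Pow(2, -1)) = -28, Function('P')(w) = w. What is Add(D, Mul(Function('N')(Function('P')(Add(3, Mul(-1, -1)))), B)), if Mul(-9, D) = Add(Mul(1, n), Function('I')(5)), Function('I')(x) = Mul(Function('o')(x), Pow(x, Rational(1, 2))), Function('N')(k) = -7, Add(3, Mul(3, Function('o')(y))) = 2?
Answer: Add(Rational(3524, 9), Mul(Rational(1, 27), Pow(5, Rational(1, 2)))) ≈ 391.64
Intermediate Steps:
B = -56 (B = Mul(2, -28) = -56)
Function('o')(y) = Rational(-1, 3) (Function('o')(y) = Add(-1, Mul(Rational(1, 3), 2)) = Add(-1, Rational(2, 3)) = Rational(-1, 3))
Function('I')(x) = Mul(Rational(-1, 3), Pow(x, Rational(1, 2)))
D = Add(Rational(-4, 9), Mul(Rational(1, 27), Pow(5, Rational(1, 2)))) (D = Mul(Rational(-1, 9), Add(Mul(1, 4), Mul(Rational(-1, 3), Pow(5, Rational(1, 2))))) = Mul(Rational(-1, 9), Add(4, Mul(Rational(-1, 3), Pow(5, Rational(1, 2))))) = Add(Rational(-4, 9), Mul(Rational(1, 27), Pow(5, Rational(1, 2)))) ≈ -0.36163)
Add(D, Mul(Function('N')(Function('P')(Add(3, Mul(-1, -1)))), B)) = Add(Add(Rational(-4, 9), Mul(Rational(1, 27), Pow(5, Rational(1, 2)))), Mul(-7, -56)) = Add(Add(Rational(-4, 9), Mul(Rational(1, 27), Pow(5, Rational(1, 2)))), 392) = Add(Rational(3524, 9), Mul(Rational(1, 27), Pow(5, Rational(1, 2))))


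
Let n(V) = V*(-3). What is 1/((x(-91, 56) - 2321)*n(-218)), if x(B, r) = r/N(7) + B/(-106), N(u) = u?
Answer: -53/80143449 ≈ -6.6131e-7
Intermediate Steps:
n(V) = -3*V
x(B, r) = -B/106 + r/7 (x(B, r) = r/7 + B/(-106) = r*(⅐) + B*(-1/106) = r/7 - B/106 = -B/106 + r/7)
1/((x(-91, 56) - 2321)*n(-218)) = 1/(((-1/106*(-91) + (⅐)*56) - 2321)*((-3*(-218)))) = 1/(((91/106 + 8) - 2321)*654) = (1/654)/(939/106 - 2321) = (1/654)/(-245087/106) = -106/245087*1/654 = -53/80143449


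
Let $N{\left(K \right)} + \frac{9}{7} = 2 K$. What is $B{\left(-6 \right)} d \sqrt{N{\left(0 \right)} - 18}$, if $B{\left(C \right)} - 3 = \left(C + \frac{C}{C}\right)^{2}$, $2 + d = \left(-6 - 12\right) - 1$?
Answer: $- 252 i \sqrt{105} \approx - 2582.2 i$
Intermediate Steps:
$N{\left(K \right)} = - \frac{9}{7} + 2 K$
$d = -21$ ($d = -2 - 19 = -21$)
$B{\left(C \right)} = 3 + \left(1 + C\right)^{2}$ ($B{\left(C \right)} = 3 + \left(C + \frac{C}{C}\right)^{2} = 3 + \left(C + 1\right)^{2} = 3 + \left(1 + C\right)^{2}$)
$B{\left(-6 \right)} d \sqrt{N{\left(0 \right)} - 18} = \left(3 + \left(1 - 6\right)^{2}\right) \left(-21\right) \sqrt{\left(- \frac{9}{7} + 2 \cdot 0\right) - 18} = \left(3 + \left(-5\right)^{2}\right) \left(-21\right) \sqrt{\left(- \frac{9}{7} + 0\right) - 18} = \left(3 + 25\right) \left(-21\right) \sqrt{- \frac{9}{7} - 18} = 28 \left(-21\right) \sqrt{- \frac{135}{7}} = - 588 \frac{3 i \sqrt{105}}{7} = - 252 i \sqrt{105}$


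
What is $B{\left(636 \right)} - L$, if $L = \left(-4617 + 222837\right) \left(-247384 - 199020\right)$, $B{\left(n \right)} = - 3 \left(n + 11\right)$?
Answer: $97414278939$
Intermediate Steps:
$B{\left(n \right)} = -33 - 3 n$ ($B{\left(n \right)} = - 3 \left(11 + n\right) = -33 - 3 n$)
$L = -97414280880$ ($L = 218220 \left(-446404\right) = -97414280880$)
$B{\left(636 \right)} - L = \left(-33 - 1908\right) - -97414280880 = \left(-33 - 1908\right) + 97414280880 = -1941 + 97414280880 = 97414278939$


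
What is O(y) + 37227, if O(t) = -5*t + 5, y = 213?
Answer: 36167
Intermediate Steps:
O(t) = 5 - 5*t
O(y) + 37227 = (5 - 5*213) + 37227 = (5 - 1065) + 37227 = -1060 + 37227 = 36167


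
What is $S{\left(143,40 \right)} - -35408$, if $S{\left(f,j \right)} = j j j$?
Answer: $99408$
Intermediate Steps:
$S{\left(f,j \right)} = j^{3}$ ($S{\left(f,j \right)} = j^{2} j = j^{3}$)
$S{\left(143,40 \right)} - -35408 = 40^{3} - -35408 = 64000 + 35408 = 99408$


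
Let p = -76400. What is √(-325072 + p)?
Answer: 24*I*√697 ≈ 633.62*I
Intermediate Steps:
√(-325072 + p) = √(-325072 - 76400) = √(-401472) = 24*I*√697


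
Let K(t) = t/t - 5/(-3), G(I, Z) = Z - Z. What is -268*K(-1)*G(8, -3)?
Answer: 0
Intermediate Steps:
G(I, Z) = 0
K(t) = 8/3 (K(t) = 1 - 5*(-⅓) = 1 + 5/3 = 8/3)
-268*K(-1)*G(8, -3) = -2144*0/3 = -268*0 = 0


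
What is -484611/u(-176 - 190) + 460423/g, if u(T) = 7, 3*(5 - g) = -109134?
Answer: -17628379052/254681 ≈ -69218.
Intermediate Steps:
g = 36383 (g = 5 - ⅓*(-109134) = 5 + 36378 = 36383)
-484611/u(-176 - 190) + 460423/g = -484611/7 + 460423/36383 = -17628379052/254681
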